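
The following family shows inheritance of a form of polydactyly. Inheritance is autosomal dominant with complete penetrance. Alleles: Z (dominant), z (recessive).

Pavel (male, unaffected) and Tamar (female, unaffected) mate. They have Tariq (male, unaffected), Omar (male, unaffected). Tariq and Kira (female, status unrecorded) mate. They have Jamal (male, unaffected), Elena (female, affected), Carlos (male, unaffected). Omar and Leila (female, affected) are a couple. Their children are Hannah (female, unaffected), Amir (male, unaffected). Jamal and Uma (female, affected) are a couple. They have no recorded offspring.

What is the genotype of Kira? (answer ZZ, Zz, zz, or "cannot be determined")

Zz

From phenotype alone, Kira is ZZ or Zz or zz.
Kira passed Z to Elena (Zz, whose z came from Tariq) and passed z to Jamal (zz), so Kira is Zz.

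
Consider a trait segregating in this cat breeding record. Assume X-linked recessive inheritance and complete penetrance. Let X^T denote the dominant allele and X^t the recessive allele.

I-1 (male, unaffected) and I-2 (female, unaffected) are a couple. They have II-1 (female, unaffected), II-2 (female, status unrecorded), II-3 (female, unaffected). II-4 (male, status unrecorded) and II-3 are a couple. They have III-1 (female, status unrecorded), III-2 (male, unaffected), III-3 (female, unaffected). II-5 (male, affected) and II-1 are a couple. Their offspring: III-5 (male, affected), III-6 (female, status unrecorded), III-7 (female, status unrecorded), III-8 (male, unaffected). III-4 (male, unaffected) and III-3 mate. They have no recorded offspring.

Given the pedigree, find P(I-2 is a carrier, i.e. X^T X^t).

1

I-2 is unaffected so carries T and passed t to II-1 (X^T X^t, whose T came from I-1), so I-2 is X^T X^t, giving P(X^T X^t) = 1.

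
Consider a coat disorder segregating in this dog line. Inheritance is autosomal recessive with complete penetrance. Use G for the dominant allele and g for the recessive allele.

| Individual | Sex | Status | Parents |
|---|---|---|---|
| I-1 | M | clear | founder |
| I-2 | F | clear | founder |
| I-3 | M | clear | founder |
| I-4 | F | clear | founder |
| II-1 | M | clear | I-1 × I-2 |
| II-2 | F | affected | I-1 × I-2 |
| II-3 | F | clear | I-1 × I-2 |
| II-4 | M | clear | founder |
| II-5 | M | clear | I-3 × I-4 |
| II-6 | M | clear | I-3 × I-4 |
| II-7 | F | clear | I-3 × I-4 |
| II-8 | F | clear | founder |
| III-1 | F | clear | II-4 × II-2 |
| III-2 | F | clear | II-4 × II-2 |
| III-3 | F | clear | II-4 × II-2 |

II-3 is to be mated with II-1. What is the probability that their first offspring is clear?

I-1 is clear so carries G and passed g to II-2 (gg), so I-1 is Gg.
I-2 is clear so carries G and passed g to II-2 (gg), so I-2 is Gg.
II-3 is a clear offspring of I-1 (Gg) × I-2 (Gg), whose cross gives 1/4 GG : 1/2 Gg : 1/4 gg; conditioning on being clear, II-3 is GG with probability 1/3, Gg with probability 2/3.
II-1 is a clear offspring of I-1 (Gg) × I-2 (Gg), whose cross gives 1/4 GG : 1/2 Gg : 1/4 gg; conditioning on being clear, II-1 is GG with probability 1/3, Gg with probability 2/3.
Summing over parental genotype combinations, P(offspring is clear) = 1/9·1 + 2/9·1 + 2/9·1 + 4/9·3/4 = 8/9.

8/9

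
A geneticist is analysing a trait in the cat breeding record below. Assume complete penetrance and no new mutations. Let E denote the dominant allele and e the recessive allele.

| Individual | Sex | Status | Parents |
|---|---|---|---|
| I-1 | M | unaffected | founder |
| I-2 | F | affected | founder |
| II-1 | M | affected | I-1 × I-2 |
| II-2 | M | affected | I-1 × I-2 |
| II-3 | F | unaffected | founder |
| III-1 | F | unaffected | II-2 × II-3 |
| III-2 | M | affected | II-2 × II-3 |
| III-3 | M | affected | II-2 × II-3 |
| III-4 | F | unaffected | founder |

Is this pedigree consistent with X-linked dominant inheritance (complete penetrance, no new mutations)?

No

Under X-linked dominant, III-1 (unaffected, female) cannot arise from II-2 (affected) × II-3 (unaffected).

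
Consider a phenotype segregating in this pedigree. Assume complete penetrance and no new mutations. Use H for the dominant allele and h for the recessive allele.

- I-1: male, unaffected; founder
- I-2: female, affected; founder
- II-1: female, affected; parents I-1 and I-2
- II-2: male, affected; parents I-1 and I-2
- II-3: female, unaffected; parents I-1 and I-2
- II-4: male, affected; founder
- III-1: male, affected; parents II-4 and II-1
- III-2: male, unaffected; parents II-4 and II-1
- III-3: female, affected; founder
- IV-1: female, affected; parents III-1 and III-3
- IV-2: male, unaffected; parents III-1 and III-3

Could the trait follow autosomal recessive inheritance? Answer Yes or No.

Under autosomal recessive, III-2 (unaffected, male) cannot arise from II-4 (affected) × II-1 (affected).

No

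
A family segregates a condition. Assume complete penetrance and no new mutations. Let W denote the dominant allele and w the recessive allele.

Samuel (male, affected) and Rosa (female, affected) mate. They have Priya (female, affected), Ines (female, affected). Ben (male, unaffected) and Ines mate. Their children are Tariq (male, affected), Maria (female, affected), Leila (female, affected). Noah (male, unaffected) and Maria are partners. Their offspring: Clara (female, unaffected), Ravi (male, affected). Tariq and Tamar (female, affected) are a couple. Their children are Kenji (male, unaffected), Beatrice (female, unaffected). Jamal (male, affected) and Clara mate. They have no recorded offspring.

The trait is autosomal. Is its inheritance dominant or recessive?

Tariq and Tamar are both affected yet have an unaffected child Kenji. Under a recessive model two affected parents are homozygous and every child would be affected, so the trait cannot be recessive.

dominant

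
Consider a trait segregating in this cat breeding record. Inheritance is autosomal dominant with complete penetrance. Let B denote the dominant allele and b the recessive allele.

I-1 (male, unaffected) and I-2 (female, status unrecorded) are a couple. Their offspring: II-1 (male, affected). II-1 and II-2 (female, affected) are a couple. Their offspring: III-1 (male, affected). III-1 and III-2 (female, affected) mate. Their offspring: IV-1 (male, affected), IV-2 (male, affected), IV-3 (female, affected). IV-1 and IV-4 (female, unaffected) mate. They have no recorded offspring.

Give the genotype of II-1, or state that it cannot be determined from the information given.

From phenotype alone, II-1 is BB or Bb.
II-1 is affected so carries B and received b from I-1 (bb), so II-1 is Bb.

Bb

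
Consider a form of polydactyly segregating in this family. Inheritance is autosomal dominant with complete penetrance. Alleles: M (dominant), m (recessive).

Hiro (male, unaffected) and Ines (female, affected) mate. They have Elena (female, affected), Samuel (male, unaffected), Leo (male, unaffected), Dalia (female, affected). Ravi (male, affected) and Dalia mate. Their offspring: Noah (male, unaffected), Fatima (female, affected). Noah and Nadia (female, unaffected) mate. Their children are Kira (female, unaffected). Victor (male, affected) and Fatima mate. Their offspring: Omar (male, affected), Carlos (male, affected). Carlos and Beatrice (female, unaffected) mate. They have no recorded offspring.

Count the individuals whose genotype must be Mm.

4

Obligate heterozygotes: Ines is affected so carries M and passed m to Samuel (mm), so Ines is Mm; Elena is affected so carries M and received m from Hiro (mm), so Elena is Mm; Dalia is affected so carries M and received m from Hiro (mm), so Dalia is Mm; Ravi is affected so carries M and passed m to Noah (mm), so Ravi is Mm.
Every other individual is either homozygous by phenotype or has at least one consistent homozygous assignment, so the count is 4.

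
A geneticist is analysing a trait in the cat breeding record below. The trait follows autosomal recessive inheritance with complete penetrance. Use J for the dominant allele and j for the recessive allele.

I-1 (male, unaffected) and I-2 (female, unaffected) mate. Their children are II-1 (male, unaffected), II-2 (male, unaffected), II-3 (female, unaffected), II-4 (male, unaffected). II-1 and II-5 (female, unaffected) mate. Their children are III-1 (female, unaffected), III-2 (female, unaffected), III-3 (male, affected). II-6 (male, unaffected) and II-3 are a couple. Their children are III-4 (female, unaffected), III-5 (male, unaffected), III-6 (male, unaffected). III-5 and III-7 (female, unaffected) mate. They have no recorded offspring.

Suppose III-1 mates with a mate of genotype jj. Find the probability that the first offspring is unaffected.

II-1 is unaffected so carries J and passed j to III-3 (jj), so II-1 is Jj.
II-5 is unaffected so carries J and passed j to III-3 (jj), so II-5 is Jj.
III-1 is an unaffected offspring of II-1 (Jj) × II-5 (Jj), whose cross gives 1/4 JJ : 1/2 Jj : 1/4 jj; conditioning on being unaffected, III-1 is JJ with probability 1/3, Jj with probability 2/3.
Summing over parental genotype combinations, P(offspring is unaffected) = 1/3·1 + 2/3·1/2 = 2/3.

2/3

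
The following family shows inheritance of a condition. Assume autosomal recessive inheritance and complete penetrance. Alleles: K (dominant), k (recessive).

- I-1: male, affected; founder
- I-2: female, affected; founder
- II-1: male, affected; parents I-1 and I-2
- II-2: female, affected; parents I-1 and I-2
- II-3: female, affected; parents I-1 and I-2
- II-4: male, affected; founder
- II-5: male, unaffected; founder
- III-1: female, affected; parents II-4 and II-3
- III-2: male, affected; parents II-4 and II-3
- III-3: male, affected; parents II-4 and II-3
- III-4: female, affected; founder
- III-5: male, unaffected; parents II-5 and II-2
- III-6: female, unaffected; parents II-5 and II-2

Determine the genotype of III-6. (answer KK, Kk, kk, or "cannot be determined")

From phenotype alone, III-6 is KK or Kk.
III-6 is unaffected so carries K and received k from II-2 (kk), so III-6 is Kk.

Kk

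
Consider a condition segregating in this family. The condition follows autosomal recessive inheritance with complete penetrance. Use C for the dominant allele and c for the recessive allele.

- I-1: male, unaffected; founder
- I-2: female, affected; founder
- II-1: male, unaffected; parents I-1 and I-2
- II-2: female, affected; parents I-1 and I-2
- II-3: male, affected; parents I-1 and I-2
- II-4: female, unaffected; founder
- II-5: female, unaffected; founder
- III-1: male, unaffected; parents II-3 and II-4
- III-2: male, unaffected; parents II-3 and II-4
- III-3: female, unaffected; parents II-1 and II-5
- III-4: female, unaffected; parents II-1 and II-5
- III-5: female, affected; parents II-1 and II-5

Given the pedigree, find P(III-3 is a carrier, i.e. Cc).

2/3

II-1 is unaffected so carries C and received c from I-2 (cc), so II-1 is Cc.
II-5 is unaffected so carries C and passed c to III-5 (cc), so II-5 is Cc.
Their cross gives offspring ratios 1/4 CC : 1/2 Cc : 1/4 cc. Conditioning on III-3 being unaffected, P(Cc) = 1/2 / 3/4 = 2/3.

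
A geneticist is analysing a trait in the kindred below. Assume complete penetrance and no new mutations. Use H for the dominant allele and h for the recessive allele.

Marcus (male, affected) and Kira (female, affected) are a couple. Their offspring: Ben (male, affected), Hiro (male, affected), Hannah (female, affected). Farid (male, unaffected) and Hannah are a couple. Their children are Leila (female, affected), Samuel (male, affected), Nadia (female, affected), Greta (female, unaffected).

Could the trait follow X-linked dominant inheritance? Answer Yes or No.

Yes

A consistent assignment under X-linked dominant exists: Marcus X^H Y, Kira X^H X^h, Ben X^H Y, Hiro X^H Y, Hannah X^H X^h, Farid X^h Y, Leila X^H X^h, Samuel X^H Y, Nadia X^H X^h, Greta X^h X^h.
In this assignment every recorded phenotype matches its genotype and every non-founder's genotype is obtainable from its parents' genotypes, so the pedigree is consistent.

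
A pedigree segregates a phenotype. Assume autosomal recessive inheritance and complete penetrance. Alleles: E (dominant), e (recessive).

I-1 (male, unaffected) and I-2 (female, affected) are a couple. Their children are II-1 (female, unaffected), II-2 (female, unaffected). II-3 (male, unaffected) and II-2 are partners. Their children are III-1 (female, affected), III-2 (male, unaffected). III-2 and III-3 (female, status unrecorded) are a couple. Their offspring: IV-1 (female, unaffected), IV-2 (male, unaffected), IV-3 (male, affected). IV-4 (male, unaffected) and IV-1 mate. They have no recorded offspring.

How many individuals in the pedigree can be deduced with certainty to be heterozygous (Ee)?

Obligate heterozygotes: II-1 is unaffected so carries E and received e from I-2 (ee), so II-1 is Ee; II-2 is unaffected so carries E and received e from I-2 (ee), so II-2 is Ee; II-3 is unaffected so carries E and passed e to III-1 (ee), so II-3 is Ee; III-2 is unaffected so carries E and passed e to IV-3 (ee), so III-2 is Ee.
Every other individual is either homozygous by phenotype or has at least one consistent homozygous assignment, so the count is 4.

4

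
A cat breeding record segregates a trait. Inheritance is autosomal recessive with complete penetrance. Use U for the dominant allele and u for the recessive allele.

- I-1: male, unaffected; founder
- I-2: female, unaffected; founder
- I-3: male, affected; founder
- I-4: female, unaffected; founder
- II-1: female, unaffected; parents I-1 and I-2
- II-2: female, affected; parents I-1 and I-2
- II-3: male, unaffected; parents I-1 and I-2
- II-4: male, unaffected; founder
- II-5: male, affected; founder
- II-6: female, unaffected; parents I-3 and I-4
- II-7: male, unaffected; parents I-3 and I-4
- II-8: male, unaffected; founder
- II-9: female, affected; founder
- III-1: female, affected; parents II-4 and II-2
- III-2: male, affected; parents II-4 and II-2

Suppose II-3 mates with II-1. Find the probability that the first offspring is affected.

1/9

I-1 is unaffected so carries U and passed u to II-2 (uu), so I-1 is Uu.
I-2 is unaffected so carries U and passed u to II-2 (uu), so I-2 is Uu.
II-3 is an unaffected offspring of I-1 (Uu) × I-2 (Uu), whose cross gives 1/4 UU : 1/2 Uu : 1/4 uu; conditioning on being unaffected, II-3 is UU with probability 1/3, Uu with probability 2/3.
II-1 is an unaffected offspring of I-1 (Uu) × I-2 (Uu), whose cross gives 1/4 UU : 1/2 Uu : 1/4 uu; conditioning on being unaffected, II-1 is UU with probability 1/3, Uu with probability 2/3.
Summing over parental genotype combinations, P(offspring is affected) = 4/9·1/4 = 1/9.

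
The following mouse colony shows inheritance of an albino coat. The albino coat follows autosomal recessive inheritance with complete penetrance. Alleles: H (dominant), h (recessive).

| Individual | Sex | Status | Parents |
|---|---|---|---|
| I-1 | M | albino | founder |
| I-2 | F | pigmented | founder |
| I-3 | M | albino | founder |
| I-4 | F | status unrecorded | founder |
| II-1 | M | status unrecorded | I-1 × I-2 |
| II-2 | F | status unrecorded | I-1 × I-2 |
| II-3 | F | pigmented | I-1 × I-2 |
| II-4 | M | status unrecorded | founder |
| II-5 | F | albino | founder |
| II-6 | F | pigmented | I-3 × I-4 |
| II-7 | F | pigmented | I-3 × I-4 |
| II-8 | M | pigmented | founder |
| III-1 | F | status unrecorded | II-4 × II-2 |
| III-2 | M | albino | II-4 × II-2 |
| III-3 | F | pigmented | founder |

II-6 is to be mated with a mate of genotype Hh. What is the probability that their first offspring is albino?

II-6 is pigmented so carries H and received h from I-3 (hh), so II-6 is Hh.
The cross gives 1/4 HH : 1/2 Hh : 1/4 hh, so P(offspring is albino) = 1/4.

1/4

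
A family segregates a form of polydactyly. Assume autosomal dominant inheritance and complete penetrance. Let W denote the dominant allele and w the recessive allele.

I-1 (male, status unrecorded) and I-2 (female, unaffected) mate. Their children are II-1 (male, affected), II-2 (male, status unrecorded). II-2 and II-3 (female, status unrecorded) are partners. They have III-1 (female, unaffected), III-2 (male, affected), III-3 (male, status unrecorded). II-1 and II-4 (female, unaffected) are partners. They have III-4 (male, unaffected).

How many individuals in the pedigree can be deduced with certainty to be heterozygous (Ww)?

Obligate heterozygotes: II-1 is affected so carries W and received w from I-2 (ww), so II-1 is Ww.
Every other individual is either homozygous by phenotype or has at least one consistent homozygous assignment, so the count is 1.

1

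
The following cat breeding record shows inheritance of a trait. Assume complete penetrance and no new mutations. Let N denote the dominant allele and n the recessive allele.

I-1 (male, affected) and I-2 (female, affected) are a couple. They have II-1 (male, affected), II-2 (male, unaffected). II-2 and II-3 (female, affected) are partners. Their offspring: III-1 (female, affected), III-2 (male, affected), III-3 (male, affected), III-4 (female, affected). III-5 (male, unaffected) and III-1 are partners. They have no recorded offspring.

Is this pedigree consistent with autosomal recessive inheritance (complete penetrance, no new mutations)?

No

Under autosomal recessive, II-2 (unaffected, male) cannot arise from I-1 (affected) × I-2 (affected).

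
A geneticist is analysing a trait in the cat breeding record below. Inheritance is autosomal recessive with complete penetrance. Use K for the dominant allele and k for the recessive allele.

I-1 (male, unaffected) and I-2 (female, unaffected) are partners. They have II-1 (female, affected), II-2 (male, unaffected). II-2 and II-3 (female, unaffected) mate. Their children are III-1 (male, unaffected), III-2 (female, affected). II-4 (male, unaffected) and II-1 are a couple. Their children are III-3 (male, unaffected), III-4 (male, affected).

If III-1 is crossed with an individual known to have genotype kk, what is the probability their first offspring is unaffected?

2/3

II-2 is unaffected so carries K and passed k to III-2 (kk), so II-2 is Kk.
II-3 is unaffected so carries K and passed k to III-2 (kk), so II-3 is Kk.
III-1 is an unaffected offspring of II-2 (Kk) × II-3 (Kk), whose cross gives 1/4 KK : 1/2 Kk : 1/4 kk; conditioning on being unaffected, III-1 is KK with probability 1/3, Kk with probability 2/3.
Summing over parental genotype combinations, P(offspring is unaffected) = 1/3·1 + 2/3·1/2 = 2/3.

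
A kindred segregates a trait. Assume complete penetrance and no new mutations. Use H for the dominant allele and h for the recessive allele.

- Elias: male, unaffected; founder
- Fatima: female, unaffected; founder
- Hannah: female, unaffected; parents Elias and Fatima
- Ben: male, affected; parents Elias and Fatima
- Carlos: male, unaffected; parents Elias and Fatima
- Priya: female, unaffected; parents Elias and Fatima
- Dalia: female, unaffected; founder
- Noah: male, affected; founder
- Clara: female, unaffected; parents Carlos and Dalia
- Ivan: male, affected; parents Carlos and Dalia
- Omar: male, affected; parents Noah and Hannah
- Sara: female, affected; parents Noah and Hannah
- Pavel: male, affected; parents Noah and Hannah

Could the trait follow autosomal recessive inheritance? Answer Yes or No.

Yes

A consistent assignment under autosomal recessive exists: Elias Hh, Fatima Hh, Hannah Hh, Ben hh, Carlos Hh, Priya HH, Dalia Hh, Noah hh, Clara HH, Ivan hh, Omar hh, Sara hh, Pavel hh.
In this assignment every recorded phenotype matches its genotype and every non-founder's genotype is obtainable from its parents' genotypes, so the pedigree is consistent.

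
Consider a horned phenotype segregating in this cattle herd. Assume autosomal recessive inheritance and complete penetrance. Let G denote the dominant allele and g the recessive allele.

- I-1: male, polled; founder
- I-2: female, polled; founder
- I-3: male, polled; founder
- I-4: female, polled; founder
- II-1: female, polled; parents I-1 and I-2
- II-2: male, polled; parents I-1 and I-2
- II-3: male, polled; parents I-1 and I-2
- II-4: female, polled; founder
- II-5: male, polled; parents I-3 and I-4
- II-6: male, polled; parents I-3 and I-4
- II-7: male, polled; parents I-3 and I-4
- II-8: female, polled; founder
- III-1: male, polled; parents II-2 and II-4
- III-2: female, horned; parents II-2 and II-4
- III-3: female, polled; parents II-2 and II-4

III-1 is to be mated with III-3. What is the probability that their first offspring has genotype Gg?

II-2 is polled so carries G and passed g to III-2 (gg), so II-2 is Gg.
II-4 is polled so carries G and passed g to III-2 (gg), so II-4 is Gg.
III-1 is a polled offspring of II-2 (Gg) × II-4 (Gg), whose cross gives 1/4 GG : 1/2 Gg : 1/4 gg; conditioning on being polled, III-1 is GG with probability 1/3, Gg with probability 2/3.
III-3 is a polled offspring of II-2 (Gg) × II-4 (Gg), whose cross gives 1/4 GG : 1/2 Gg : 1/4 gg; conditioning on being polled, III-3 is GG with probability 1/3, Gg with probability 2/3.
Summing over parental genotype combinations, P(offspring has genotype Gg) = 2/9·1/2 + 2/9·1/2 + 4/9·1/2 = 4/9.

4/9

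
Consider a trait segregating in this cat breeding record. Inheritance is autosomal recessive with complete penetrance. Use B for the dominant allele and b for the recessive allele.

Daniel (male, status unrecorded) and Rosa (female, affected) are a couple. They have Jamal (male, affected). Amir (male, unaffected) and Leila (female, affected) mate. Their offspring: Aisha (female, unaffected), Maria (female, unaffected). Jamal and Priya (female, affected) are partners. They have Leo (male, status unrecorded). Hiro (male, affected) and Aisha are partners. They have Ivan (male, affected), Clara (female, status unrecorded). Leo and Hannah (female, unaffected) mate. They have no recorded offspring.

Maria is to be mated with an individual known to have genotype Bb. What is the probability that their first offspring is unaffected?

3/4

Maria is unaffected so carries B and received b from Leila (bb), so Maria is Bb.
The cross gives 1/4 BB : 1/2 Bb : 1/4 bb, so P(offspring is unaffected) = 3/4.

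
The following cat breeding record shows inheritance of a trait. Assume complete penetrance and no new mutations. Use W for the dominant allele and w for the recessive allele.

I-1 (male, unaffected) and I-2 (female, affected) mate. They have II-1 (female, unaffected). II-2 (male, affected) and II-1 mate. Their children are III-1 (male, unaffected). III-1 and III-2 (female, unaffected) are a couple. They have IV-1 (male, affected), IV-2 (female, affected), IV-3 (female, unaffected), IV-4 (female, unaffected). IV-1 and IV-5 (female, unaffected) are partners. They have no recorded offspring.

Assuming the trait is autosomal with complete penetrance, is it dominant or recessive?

recessive

III-1 and III-2 are both unaffected yet have an affected child IV-1. Under dominance, an affected child requires at least one affected parent, so the trait cannot be dominant.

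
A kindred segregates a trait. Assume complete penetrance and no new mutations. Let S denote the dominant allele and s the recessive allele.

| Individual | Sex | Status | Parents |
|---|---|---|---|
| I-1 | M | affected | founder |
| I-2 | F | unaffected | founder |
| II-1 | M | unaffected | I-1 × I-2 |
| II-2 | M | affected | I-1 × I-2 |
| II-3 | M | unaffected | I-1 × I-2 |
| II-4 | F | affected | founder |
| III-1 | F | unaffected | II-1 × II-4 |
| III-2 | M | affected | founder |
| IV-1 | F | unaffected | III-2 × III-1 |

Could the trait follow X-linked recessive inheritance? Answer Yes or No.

A consistent assignment under X-linked recessive exists: I-1 X^s Y, I-2 X^S X^s, II-1 X^S Y, II-2 X^s Y, II-3 X^S Y, II-4 X^s X^s, III-1 X^S X^s, III-2 X^s Y, IV-1 X^S X^s.
In this assignment every recorded phenotype matches its genotype and every non-founder's genotype is obtainable from its parents' genotypes, so the pedigree is consistent.

Yes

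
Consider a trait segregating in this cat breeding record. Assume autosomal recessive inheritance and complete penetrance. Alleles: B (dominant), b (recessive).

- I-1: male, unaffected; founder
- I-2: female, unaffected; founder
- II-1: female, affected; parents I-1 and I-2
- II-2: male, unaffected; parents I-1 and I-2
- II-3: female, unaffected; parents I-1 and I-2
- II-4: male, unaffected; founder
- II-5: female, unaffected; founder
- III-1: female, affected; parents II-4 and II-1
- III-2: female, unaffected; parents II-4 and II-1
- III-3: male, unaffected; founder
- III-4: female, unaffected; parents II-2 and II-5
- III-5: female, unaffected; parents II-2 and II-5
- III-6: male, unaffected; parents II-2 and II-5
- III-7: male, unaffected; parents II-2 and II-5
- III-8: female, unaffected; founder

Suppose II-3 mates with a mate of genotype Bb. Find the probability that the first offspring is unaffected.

5/6

I-1 is unaffected so carries B and passed b to II-1 (bb), so I-1 is Bb.
I-2 is unaffected so carries B and passed b to II-1 (bb), so I-2 is Bb.
II-3 is an unaffected offspring of I-1 (Bb) × I-2 (Bb), whose cross gives 1/4 BB : 1/2 Bb : 1/4 bb; conditioning on being unaffected, II-3 is BB with probability 1/3, Bb with probability 2/3.
Summing over parental genotype combinations, P(offspring is unaffected) = 1/3·1 + 2/3·3/4 = 5/6.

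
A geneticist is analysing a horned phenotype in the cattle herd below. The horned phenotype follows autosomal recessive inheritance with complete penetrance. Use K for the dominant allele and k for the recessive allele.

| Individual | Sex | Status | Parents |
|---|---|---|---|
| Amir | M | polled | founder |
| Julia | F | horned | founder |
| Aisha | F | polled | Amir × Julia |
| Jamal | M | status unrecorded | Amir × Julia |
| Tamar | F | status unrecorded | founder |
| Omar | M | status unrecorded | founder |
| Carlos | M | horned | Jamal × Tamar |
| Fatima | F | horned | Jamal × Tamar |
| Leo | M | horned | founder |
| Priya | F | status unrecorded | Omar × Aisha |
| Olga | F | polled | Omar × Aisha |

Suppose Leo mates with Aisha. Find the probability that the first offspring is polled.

1/2

Leo is horned, so Leo is kk.
Aisha is polled so carries K and received k from Julia (kk), so Aisha is Kk.
The cross gives 1/2 Kk : 1/2 kk, so P(offspring is polled) = 1/2.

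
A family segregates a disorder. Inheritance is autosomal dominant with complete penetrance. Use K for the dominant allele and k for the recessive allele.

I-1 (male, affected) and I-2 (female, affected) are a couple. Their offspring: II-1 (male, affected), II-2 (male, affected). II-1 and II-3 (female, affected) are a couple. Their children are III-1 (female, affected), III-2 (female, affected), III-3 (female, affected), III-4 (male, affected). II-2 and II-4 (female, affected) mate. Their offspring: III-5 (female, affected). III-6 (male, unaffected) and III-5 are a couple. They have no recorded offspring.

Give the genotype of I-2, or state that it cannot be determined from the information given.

cannot be determined

I-2's phenotype allows KK or Kk, and no parent or child forces a single allele at both positions; consistent genotype assignments exist with I-2 as KK or Kk.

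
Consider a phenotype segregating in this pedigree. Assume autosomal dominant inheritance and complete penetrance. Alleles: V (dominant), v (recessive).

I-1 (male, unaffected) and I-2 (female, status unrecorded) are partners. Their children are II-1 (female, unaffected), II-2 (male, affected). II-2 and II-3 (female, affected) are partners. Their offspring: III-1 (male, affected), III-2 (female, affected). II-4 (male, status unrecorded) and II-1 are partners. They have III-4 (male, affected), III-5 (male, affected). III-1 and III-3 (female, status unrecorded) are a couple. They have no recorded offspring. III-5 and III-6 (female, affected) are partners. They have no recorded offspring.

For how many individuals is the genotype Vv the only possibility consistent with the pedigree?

4

Obligate heterozygotes: I-2 passed V to II-2 (Vv, whose v came from I-1) and passed v to II-1 (vv), so I-2 is Vv; II-2 is affected so carries V and received v from I-1 (vv), so II-2 is Vv; III-4 is affected so carries V and received v from II-1 (vv), so III-4 is Vv; III-5 is affected so carries V and received v from II-1 (vv), so III-5 is Vv.
Every other individual is either homozygous by phenotype or has at least one consistent homozygous assignment, so the count is 4.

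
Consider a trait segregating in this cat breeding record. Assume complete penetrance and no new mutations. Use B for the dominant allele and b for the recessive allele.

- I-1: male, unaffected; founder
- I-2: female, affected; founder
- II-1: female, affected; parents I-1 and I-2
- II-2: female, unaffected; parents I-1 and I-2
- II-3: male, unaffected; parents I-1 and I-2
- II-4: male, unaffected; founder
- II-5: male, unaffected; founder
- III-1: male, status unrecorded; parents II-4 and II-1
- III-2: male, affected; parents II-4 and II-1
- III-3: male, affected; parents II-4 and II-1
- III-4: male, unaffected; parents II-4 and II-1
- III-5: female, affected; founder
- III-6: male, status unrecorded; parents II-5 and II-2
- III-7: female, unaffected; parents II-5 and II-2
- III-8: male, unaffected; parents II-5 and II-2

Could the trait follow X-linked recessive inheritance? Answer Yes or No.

No

Under X-linked recessive, II-1 (affected, female) cannot arise from I-1 (unaffected) × I-2 (affected).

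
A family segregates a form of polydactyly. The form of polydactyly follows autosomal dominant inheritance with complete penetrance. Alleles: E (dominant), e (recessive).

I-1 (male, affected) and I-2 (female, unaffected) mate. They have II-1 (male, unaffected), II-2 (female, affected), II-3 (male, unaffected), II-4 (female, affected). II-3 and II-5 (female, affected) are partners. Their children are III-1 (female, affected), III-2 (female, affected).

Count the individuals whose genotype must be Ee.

Obligate heterozygotes: I-1 is affected so carries E and passed e to II-1 (ee), so I-1 is Ee; II-2 is affected so carries E and received e from I-2 (ee), so II-2 is Ee; II-4 is affected so carries E and received e from I-2 (ee), so II-4 is Ee; III-1 is affected so carries E and received e from II-3 (ee), so III-1 is Ee; III-2 is affected so carries E and received e from II-3 (ee), so III-2 is Ee.
Every other individual is either homozygous by phenotype or has at least one consistent homozygous assignment, so the count is 5.

5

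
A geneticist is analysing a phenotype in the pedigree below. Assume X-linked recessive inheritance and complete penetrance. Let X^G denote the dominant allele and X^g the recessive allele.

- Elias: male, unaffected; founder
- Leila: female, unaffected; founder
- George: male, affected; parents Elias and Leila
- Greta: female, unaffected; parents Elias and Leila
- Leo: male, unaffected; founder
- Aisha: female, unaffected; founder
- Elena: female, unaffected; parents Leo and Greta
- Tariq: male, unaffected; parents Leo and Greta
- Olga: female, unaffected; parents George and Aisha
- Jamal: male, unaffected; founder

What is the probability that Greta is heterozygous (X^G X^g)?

Elias is unaffected, so Elias is X^G Y.
Leila is unaffected so carries G and passed g to George (X^g Y), so Leila is X^G X^g.
Their cross gives offspring ratios 1/2 X^G X^G : 1/2 X^G X^g. Conditioning on Greta being unaffected, P(X^G X^g) = 1/2 / 1 = 1/2 before taking Greta's own offspring into account.
Leo is unaffected, so Leo is X^G Y.
Now use Greta's offspring. Probability of each recorded status — unaffected son Tariq: 1/2 if Greta is X^G X^g, 1 if X^G X^G. (Elena: equally likely either way, so uninformative.)
Bayes: P(X^G X^g) = 1/2·1/2 / (1/2·1/2 + 1/2·1) = 1/3.

1/3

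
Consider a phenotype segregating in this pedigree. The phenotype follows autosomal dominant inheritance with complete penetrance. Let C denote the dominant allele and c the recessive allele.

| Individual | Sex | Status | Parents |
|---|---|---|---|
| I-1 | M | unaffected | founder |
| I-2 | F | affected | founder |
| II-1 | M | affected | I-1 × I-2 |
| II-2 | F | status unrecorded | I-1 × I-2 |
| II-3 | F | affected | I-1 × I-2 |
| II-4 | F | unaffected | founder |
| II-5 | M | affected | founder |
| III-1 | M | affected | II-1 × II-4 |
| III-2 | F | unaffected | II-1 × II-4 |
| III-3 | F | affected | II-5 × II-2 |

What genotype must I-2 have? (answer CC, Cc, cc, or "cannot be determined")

cannot be determined

I-2's phenotype allows CC or Cc, and no parent or child forces a single allele at both positions; consistent genotype assignments exist with I-2 as CC or Cc.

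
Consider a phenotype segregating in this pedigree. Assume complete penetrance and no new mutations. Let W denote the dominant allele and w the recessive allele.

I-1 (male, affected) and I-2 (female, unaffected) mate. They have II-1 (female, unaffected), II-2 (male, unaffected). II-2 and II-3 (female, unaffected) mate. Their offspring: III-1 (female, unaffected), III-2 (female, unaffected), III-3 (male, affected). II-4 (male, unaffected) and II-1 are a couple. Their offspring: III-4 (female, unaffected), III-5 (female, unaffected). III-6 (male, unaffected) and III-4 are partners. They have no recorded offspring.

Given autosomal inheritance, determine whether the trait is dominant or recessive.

recessive

II-2 and II-3 are both unaffected yet have an affected child III-3. Under dominance, an affected child requires at least one affected parent, so the trait cannot be dominant.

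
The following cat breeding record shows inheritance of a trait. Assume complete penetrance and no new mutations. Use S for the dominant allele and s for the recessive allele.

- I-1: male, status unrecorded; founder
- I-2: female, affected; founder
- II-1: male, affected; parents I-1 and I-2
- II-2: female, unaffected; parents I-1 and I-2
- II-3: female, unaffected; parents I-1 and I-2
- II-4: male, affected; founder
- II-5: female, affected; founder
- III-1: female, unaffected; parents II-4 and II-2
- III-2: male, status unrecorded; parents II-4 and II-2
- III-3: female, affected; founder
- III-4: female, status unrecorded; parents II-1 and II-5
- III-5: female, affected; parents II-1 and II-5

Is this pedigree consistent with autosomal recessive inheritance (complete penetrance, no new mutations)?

Yes

A consistent assignment under autosomal recessive exists: I-1 Ss, I-2 ss, II-1 ss, II-2 Ss, II-3 Ss, II-4 ss, II-5 ss, III-1 Ss, III-2 Ss, III-3 ss, III-4 ss, III-5 ss.
In this assignment every recorded phenotype matches its genotype and every non-founder's genotype is obtainable from its parents' genotypes, so the pedigree is consistent.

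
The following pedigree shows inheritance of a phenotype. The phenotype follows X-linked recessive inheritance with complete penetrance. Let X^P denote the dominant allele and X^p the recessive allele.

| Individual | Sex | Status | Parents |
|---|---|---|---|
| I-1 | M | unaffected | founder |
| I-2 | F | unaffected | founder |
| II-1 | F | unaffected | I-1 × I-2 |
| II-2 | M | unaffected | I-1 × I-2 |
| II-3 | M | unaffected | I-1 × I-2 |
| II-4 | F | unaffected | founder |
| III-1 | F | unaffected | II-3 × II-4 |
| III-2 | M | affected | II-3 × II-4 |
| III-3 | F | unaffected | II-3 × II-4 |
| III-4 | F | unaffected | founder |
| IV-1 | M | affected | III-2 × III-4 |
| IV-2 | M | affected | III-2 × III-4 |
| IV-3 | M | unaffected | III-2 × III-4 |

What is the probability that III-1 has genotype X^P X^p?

1/2

II-3 is unaffected, so II-3 is X^P Y.
II-4 is unaffected so carries P and passed p to III-2 (X^p Y), so II-4 is X^P X^p.
Their cross gives offspring ratios 1/2 X^P X^P : 1/2 X^P X^p. Conditioning on III-1 being unaffected, P(X^P X^p) = 1/2 / 1 = 1/2.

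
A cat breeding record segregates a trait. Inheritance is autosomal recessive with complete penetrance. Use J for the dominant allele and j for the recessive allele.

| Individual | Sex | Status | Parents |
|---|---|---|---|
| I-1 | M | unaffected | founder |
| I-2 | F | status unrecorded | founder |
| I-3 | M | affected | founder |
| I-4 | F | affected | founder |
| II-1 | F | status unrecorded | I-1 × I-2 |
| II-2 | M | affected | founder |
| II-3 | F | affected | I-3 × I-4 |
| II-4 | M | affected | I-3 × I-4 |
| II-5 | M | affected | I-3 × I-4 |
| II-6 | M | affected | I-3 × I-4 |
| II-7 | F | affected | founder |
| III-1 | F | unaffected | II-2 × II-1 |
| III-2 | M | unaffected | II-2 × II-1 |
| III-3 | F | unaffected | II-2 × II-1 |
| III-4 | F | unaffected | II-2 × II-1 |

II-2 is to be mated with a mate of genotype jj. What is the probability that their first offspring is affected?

1

II-2 is affected, so II-2 is jj.
The cross gives 1 jj, so P(offspring is affected) = 1.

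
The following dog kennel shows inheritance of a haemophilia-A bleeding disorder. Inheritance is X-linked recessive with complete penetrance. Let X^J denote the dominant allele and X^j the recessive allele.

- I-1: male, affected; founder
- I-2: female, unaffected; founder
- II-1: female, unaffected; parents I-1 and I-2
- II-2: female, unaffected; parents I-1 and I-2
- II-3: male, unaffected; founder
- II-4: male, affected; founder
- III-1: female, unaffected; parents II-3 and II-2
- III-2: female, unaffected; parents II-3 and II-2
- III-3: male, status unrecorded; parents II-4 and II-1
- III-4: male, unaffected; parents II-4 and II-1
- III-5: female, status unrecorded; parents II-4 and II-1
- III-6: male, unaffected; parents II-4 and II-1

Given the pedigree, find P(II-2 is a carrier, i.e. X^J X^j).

1

II-2 is unaffected so carries J and received j from I-1 (X^j Y), so II-2 is X^J X^j, giving P(X^J X^j) = 1.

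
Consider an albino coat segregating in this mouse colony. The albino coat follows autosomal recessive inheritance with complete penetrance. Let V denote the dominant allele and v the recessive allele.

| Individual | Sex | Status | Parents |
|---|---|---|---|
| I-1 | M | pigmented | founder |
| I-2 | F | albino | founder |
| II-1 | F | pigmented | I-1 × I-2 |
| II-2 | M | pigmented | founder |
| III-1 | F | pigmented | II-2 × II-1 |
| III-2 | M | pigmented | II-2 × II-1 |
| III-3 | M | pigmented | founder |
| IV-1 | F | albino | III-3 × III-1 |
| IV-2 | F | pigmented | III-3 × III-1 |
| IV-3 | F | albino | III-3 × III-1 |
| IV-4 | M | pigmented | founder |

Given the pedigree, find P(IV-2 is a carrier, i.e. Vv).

III-3 is pigmented so carries V and passed v to IV-1 (vv), so III-3 is Vv.
III-1 is pigmented so carries V and passed v to IV-1 (vv), so III-1 is Vv.
Their cross gives offspring ratios 1/4 VV : 1/2 Vv : 1/4 vv. Conditioning on IV-2 being pigmented, P(Vv) = 1/2 / 3/4 = 2/3.

2/3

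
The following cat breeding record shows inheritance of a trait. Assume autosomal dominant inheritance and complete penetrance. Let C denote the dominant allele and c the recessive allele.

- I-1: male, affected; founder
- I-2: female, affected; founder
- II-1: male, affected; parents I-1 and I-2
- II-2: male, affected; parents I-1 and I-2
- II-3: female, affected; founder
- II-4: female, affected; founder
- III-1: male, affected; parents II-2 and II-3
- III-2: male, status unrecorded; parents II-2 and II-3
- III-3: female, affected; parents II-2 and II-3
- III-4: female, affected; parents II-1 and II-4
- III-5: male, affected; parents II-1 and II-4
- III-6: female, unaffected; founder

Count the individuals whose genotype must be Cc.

0

No individual's genotype is forced to Cc by the pedigree, so the count is 0.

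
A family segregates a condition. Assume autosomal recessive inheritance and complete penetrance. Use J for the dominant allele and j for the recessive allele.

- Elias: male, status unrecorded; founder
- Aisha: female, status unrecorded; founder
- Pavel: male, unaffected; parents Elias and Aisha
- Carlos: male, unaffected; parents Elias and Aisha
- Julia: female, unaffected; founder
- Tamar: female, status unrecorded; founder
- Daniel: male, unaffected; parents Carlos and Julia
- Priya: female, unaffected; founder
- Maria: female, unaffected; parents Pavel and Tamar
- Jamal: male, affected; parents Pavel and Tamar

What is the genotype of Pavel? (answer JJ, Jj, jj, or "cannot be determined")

Jj

From phenotype alone, Pavel is JJ or Jj.
Pavel is unaffected so carries J and passed j to Jamal (jj), so Pavel is Jj.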